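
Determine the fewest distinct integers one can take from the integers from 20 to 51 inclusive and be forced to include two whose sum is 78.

21

Group the elements by complementary pair {x, 78−x}: {27,51}, {28,50}, {29,49}, …, giving 12 two-element pairs, the single value 39 (it cannot pair with itself since the integers are distinct), and 7 integers whose partner 78−x falls outside [20,51].
Treating each of those 20 groups as a pigeonhole, one can pick one integer per group — 20 integers — with no two summing to 78.
The 21st integer lands in an occupied pair, forcing a sum of 78.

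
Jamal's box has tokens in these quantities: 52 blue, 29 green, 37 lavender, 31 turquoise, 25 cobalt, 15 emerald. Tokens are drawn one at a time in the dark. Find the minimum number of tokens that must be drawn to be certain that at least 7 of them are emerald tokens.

181

In the worst case for collecting emerald tokens, every non-emerald token comes out first.
There are 52 + 29 + 37 + 31 + 25 = 174 non-emerald tokens altogether.
After those, each further token must be emerald, so 174 + 7 = 181 draws guarantee 7 emerald tokens.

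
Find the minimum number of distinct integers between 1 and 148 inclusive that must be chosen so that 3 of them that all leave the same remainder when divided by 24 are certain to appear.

49

The 24 residue classes mod 24 are the pigeonholes.
With 48 integers one could put 2 in each residue class and have no class reach 3.
The 49th integer pushes some class to 3, so 24·2 + 1 = 49.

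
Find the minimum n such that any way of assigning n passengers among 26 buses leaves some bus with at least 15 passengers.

With 364 passengers one could put exactly 14 in each of the 26 buses, and no bus would reach 15.
One more passenger must land in a bus that already has 14, giving it 15.
So 26 × 14 + 1 = 365 passengers are required.

365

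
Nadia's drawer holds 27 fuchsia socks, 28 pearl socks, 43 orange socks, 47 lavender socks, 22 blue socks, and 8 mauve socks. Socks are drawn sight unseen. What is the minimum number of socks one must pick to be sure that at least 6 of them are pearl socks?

153

In the worst case for collecting pearl socks, every non-pearl sock comes out first.
There are 27 + 43 + 47 + 22 + 8 = 147 non-pearl socks altogether.
After those, each further sock must be pearl, so 147 + 6 = 153 draws guarantee 6 pearl socks.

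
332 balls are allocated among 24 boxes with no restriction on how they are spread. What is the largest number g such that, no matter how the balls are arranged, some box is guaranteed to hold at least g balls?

14

By the pigeonhole principle, the 24 boxes are the holes and the 332 balls are the pigeons.
If every box held at most 13 balls, the total would be at most 24 × 13 = 312, which is less than 332.
So some box holds at least ⌈332/24⌉ = 14 balls.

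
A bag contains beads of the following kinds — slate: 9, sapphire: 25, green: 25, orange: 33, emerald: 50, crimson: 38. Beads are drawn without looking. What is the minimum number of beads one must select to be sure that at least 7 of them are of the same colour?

37

An adversary could hand out at most 6 beads per colour: 6 + 6 + 6 + 6 + 6 + 6 = 36 beads and still no colour has 7.
Pigeonhole: one more bead lands in a colour already at 6, so 37 draws are enough and 36 are not.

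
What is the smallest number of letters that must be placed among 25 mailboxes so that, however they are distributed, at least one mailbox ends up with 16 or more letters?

With 375 letters one could put exactly 15 in each of the 25 mailboxes, and no mailbox would reach 16.
By the pigeonhole principle, one more letter must land in a mailbox that already has 15, giving it 16.
So 25 × 15 + 1 = 376 letters are required.

376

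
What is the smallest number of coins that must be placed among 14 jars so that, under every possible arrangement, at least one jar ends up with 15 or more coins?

With 196 coins one could put exactly 14 in each of the 14 jars, and no jar would reach 15.
One more coin must land in a jar that already has 14, giving it 15.
So 14 × 14 + 1 = 197 coins are required.

197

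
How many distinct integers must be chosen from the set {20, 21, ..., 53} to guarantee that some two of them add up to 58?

26

Two chosen integers sum to 58 exactly when both halves of some pair {x, 58−x} with 20 ≤ x ≤ 58−x ≤ 38 are chosen — 9 such pairs.
The remaining 16 elements (those with no distinct partner in range) can never complete a 58-sum, so the worst case takes all of them and one from each pair: 16 + 9 = 25.
The 26th integer has to be the second member of some pair, so 25 + 1 = 26.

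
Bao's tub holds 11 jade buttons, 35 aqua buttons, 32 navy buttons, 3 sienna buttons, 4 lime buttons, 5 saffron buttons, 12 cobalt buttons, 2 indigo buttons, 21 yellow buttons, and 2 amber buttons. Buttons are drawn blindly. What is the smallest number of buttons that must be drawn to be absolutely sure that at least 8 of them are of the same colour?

The 10 colours are the holes; the buttons drawn are the pigeons.
To avoid 8 of any one colour, the worst case takes at most 7 of each colour, or every button of a colour that has fewer than 7.
That gives 7 + 7 + 7 + 3 + 4 + 5 + 7 + 2 + 7 + 2 = 51 buttons with no colour reaching 8.
The next button forces some colour to 8, so 51 + 1 = 52.

52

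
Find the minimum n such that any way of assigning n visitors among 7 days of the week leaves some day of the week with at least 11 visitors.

71

With 70 visitors one could put exactly 10 in each of the 7 days of the week, and no day of the week would reach 11.
One more visitor must land in a day of the week that already has 10, giving it 11.
So 7 × 10 + 1 = 71 visitors are required.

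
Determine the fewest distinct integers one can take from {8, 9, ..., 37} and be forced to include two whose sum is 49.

Group the elements by complementary pair {x, 49−x}: {12,37}, {13,36}, {14,35}, …, giving 13 two-element pairs and 4 integers whose partner 49−x falls outside [8,37].
By pigeonhole, treating each of those 17 groups as a pigeonhole, one can pick one integer per group — 17 integers — with no two summing to 49.
The 18th integer lands in an occupied pair, forcing a sum of 49.

18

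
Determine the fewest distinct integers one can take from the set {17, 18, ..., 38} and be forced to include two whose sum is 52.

Two chosen integers sum to 52 exactly when both halves of some pair {x, 52−x} with 17 ≤ x ≤ 52−x ≤ 35 are chosen — 9 such pairs.
The remaining 4 elements (those with no distinct partner in range) can never complete a 52-sum, so the worst case takes all of them and one from each pair: 4 + 9 = 13.
By the pigeonhole principle, the 14th integer has to be the second member of some pair, so 13 + 1 = 14.

14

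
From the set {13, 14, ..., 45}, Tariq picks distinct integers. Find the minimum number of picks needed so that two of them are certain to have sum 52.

A set avoiding the sum 52 can contain at most one of each pair {x, 52−x}, plus the 7 elements whose complement lies outside the range or equal to its own complement.
The integers 26, …, 45 (20 of them) are such a set: any two sum to at least 26+27 = 53 > 52.
Pigeonhole: any 21st integer completes one of the 13 pairs, so 21 choices force a sum of 52.

21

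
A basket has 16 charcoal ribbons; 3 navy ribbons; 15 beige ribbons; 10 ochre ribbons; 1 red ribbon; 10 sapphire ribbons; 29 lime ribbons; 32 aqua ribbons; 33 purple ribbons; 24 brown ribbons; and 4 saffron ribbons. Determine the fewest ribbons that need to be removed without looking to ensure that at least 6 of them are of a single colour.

49

An adversary could hand out at most 5 ribbons per colour (navy, red, saffron run out sooner): 5 + 3 + 5 + 5 + 1 + 5 + 5 + 5 + 5 + 5 + 4 = 48 ribbons and still no colour has 6.
By pigeonhole, one more ribbon lands in a colour already at 5, so 49 draws are enough and 48 are not.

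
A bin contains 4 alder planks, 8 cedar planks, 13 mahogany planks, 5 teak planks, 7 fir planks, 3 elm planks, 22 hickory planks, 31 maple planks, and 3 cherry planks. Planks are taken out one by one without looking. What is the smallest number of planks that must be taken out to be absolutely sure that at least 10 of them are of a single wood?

By the pigeonhole principle, the 9 woods are the holes; the planks drawn are the pigeons.
To avoid 10 of any one wood, the worst case takes at most 9 of each wood, or every plank of a wood that has fewer than 9.
That gives 4 + 8 + 9 + 5 + 7 + 3 + 9 + 9 + 3 = 57 planks with no wood reaching 10.
The next plank forces some wood to 10, so 57 + 1 = 58.

58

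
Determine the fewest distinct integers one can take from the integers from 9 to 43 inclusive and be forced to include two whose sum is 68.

Two chosen integers sum to 68 exactly when both halves of some pair {x, 68−x} with 25 ≤ x ≤ 68−x ≤ 43 are chosen — 9 such pairs.
The remaining 17 elements (those with no distinct partner in range) can never complete a 68-sum, so the worst case takes all of them and one from each pair: 17 + 9 = 26.
The 27th integer has to be the second member of some pair, so 26 + 1 = 27.

27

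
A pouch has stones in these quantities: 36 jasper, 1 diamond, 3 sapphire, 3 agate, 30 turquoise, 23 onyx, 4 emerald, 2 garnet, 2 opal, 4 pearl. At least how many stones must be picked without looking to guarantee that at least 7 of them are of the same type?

The 10 types are the holes; the stones drawn are the pigeons.
To avoid 7 of any one type, the worst case takes at most 6 of each type, or every stone of a type that has fewer than 6.
That gives 6 + 1 + 3 + 3 + 6 + 6 + 4 + 2 + 2 + 4 = 37 stones with no type reaching 7.
The next stone forces some type to 7, so 37 + 1 = 38.

38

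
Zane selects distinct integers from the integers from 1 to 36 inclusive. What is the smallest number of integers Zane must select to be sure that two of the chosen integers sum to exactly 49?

Group the elements by complementary pair {x, 49−x}: {13,36}, {14,35}, {15,34}, …, giving 12 two-element pairs and 12 integers whose partner 49−x falls outside [1,36].
By the pigeonhole principle, treating each of those 24 groups as a pigeonhole, one can pick one integer per group — 24 integers — with no two summing to 49.
The 25th integer lands in an occupied pair, forcing a sum of 49.

25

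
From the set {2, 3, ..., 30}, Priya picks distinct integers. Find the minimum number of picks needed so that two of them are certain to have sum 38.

19

A set avoiding the sum 38 can contain at most one of each pair {x, 38−x}, plus the 7 elements whose complement lies outside the range or equal to its own complement.
The integers 2, …, 19 (18 of them) are such a set: any two sum to at least 2+3 = 5 and at most 18+19 = 37 < 38.
Any 19th integer completes one of the 11 pairs, so 19 choices force a sum of 38.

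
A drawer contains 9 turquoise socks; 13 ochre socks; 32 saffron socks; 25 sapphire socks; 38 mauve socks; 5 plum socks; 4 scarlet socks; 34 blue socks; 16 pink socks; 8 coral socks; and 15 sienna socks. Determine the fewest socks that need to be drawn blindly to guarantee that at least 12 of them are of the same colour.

An adversary could hand out at most 11 socks per colour (4 colours run out sooner): 9 + 11 + 11 + 11 + 11 + 5 + 4 + 11 + 11 + 8 + 11 = 103 socks and still no colour has 12.
By pigeonhole, one more sock lands in a colour already at 11, so 104 draws are enough and 103 are not.

104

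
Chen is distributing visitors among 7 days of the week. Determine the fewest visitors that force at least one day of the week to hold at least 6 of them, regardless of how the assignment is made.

36

With 35 visitors one could put exactly 5 in each of the 7 days of the week, and no day of the week would reach 6.
One more visitor must land in a day of the week that already has 5, giving it 6.
So 7 × 5 + 1 = 36 visitors are required.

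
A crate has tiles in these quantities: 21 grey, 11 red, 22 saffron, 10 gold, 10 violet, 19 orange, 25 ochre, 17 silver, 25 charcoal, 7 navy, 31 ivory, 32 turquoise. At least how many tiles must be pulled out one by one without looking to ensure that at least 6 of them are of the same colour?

61

The 12 colours are the holes; the tiles drawn are the pigeons.
To avoid 6 of any one colour, the worst case takes at most 5 of each colour.
That gives 5 + 5 + 5 + 5 + 5 + 5 + 5 + 5 + 5 + 5 + 5 + 5 = 60 tiles with no colour reaching 6.
The next tile forces some colour to 6, so 60 + 1 = 61.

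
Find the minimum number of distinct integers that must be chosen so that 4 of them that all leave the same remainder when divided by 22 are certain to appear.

67

The 22 residue classes mod 22 are the pigeonholes.
With 66 integers one could put 3 in each residue class and have no class reach 4.
The 67th integer pushes some class to 4, so 22·3 + 1 = 67.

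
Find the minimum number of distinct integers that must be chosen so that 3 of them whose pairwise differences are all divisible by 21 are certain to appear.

Integers whose pairwise differences are multiples of 21 are exactly those sharing a remainder mod 21. By pigeonhole, the 21 residue classes mod 21 are the pigeonholes.
With 42 integers one could put 2 in each residue class and have no class reach 3.
The 43rd integer pushes some class to 3, so 21·2 + 1 = 43.

43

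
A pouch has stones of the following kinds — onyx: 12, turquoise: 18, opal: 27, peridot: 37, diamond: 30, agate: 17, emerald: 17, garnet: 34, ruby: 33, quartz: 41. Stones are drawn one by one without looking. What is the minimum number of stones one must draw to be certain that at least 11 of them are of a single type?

An adversary could hand out at most 10 stones per type: 10 + 10 + 10 + 10 + 10 + 10 + 10 + 10 + 10 + 10 = 100 stones and still no type has 11.
One more stone lands in a type already at 10, so 101 draws are enough and 100 are not.

101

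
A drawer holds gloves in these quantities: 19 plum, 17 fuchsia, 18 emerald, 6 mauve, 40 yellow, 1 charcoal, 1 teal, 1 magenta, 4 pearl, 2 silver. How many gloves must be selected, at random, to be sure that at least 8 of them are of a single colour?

44

Pigeonhole: the 10 colours are the holes; the gloves drawn are the pigeons.
To avoid 8 of any one colour, the worst case takes at most 7 of each colour, or every glove of a colour that has fewer than 7.
That gives 7 + 7 + 7 + 6 + 7 + 1 + 1 + 1 + 4 + 2 = 43 gloves with no colour reaching 8.
The next glove forces some colour to 8, so 43 + 1 = 44.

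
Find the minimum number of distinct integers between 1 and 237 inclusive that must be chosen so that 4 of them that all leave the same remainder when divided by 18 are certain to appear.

The 18 residue classes mod 18 are the pigeonholes.
With 54 integers one could put 3 in each residue class and have no class reach 4.
The 55th integer pushes some class to 4, so 18·3 + 1 = 55.

55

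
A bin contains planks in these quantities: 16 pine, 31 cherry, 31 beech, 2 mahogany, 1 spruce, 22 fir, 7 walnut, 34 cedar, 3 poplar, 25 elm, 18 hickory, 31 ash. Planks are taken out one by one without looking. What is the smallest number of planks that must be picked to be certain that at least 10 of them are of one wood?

An adversary could hand out at most 9 planks per wood (4 woods run out sooner): 9 + 9 + 9 + 2 + 1 + 9 + 7 + 9 + 3 + 9 + 9 + 9 = 85 planks and still no wood has 10.
By the pigeonhole principle, one more plank lands in a wood already at 9, so 86 draws are enough and 85 are not.

86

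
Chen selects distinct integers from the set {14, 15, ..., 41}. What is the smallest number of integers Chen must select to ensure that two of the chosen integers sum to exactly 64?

A set avoiding the sum 64 can contain at most one of each pair {x, 64−x}, plus the 10 elements whose complement lies outside the range or equal to its own complement.
The integers 14, …, 32 (19 of them) are such a set: any two sum to at least 14+15 = 29 and at most 31+32 = 63 < 64.
Any 20th integer completes one of the 9 pairs, so 20 choices force a sum of 64.

20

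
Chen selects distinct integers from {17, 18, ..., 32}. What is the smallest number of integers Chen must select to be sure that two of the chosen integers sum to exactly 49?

9

A set avoiding the sum 49 can contain at most one of each pair {x, 49−x}.
The integers 25, …, 32 (8 of them) are such a set: any two sum to at least 25+26 = 51 > 49.
Any 9th integer completes one of the 8 pairs, so 9 choices force a sum of 49.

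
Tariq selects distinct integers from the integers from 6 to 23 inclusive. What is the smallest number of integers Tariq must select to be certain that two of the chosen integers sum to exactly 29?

10

Two chosen integers sum to 29 exactly when both halves of some pair {x, 29−x} with 6 ≤ x ≤ 29−x ≤ 23 are chosen — 9 such pairs.
Every element belongs to one of those pairs, so the worst case picks one from each: 9 integers.
Pigeonhole: the 10th integer has to be the second member of some pair, so 9 + 1 = 10.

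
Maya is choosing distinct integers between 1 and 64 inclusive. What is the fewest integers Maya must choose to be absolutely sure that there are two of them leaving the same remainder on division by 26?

The 26 residue classes mod 26 are the pigeonholes.
With 26 integers one could put 1 in each residue class and have no class reach 2.
The 27th integer pushes some class to 2, so 26·1 + 1 = 27.

27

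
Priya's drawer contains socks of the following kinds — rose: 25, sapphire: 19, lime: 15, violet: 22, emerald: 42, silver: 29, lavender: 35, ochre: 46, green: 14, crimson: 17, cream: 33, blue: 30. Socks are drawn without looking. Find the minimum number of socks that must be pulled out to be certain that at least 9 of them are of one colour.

An adversary could hand out at most 8 socks per colour: 8 + 8 + 8 + 8 + 8 + 8 + 8 + 8 + 8 + 8 + 8 + 8 = 96 socks and still no colour has 9.
One more sock lands in a colour already at 8, so 97 draws are enough and 96 are not.

97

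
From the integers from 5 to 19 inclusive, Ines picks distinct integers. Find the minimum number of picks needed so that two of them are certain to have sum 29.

11

A set avoiding the sum 29 can contain at most one of each pair {x, 29−x}, plus the 5 elements whose complement lies outside the range.
The integers 5, …, 14 (10 of them) are such a set: any two sum to at least 5+6 = 11 and at most 13+14 = 27 < 29.
By pigeonhole, any 11th integer completes one of the 5 pairs, so 11 choices force a sum of 29.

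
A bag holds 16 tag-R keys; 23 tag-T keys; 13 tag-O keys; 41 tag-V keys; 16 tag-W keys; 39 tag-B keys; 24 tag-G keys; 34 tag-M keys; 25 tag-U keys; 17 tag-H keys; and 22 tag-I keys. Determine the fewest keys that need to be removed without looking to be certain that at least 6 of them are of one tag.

By the pigeonhole principle, put each drawn key into a box by tag. The largest draw with every box below 6 takes min(count, 5) from each tag.
Σ min(cᵢ, 5) = 5 + 5 + 5 + 5 + 5 + 5 + 5 + 5 + 5 + 5 + 5 = 55.
Draw number 55 + 1 = 56 must push one box to 6.

56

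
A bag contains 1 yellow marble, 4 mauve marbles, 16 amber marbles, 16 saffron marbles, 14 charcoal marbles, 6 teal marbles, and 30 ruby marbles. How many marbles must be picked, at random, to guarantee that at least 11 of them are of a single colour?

By the pigeonhole principle, put each drawn marble into a box by colour. The largest draw with every box below 11 takes min(count, 10) from each colour; colours with fewer than 10 contribute all they have.
Σ min(cᵢ, 10) = 1 + 4 + 10 + 10 + 10 + 6 + 10 = 51.
Draw number 51 + 1 = 52 must push one box to 11.

52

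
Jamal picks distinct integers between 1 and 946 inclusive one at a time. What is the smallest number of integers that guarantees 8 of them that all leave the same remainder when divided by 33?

Pigeonhole: the 33 residue classes mod 33 are the pigeonholes.
With 231 integers one could put 7 in each residue class and have no class reach 8.
The 232nd integer pushes some class to 8, so 33·7 + 1 = 232.

232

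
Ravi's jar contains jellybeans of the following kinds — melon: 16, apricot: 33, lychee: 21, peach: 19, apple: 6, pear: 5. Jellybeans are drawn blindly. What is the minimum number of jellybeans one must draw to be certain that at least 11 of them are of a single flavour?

By the pigeonhole principle, the 6 flavours are the holes; the jellybeans drawn are the pigeons.
To avoid 11 of any one flavour, the worst case takes at most 10 of each flavour, or every jellybean of a flavour that has fewer than 10.
That gives 10 + 10 + 10 + 10 + 6 + 5 = 51 jellybeans with no flavour reaching 11.
The next jellybean forces some flavour to 11, so 51 + 1 = 52.

52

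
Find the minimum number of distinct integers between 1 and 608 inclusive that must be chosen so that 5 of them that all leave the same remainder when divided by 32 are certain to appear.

129

The 32 residue classes mod 32 are the pigeonholes.
With 128 integers one could put 4 in each residue class and have no class reach 5.
The 129th integer pushes some class to 5, so 32·4 + 1 = 129.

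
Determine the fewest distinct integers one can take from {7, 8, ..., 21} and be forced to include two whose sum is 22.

Group the elements by complementary pair {x, 22−x}: {7,15}, {8,14}, {9,13}, …, giving 4 two-element pairs, the single value 11 (it cannot pair with itself since the integers are distinct), and 6 integers whose partner 22−x falls outside [7,21].
Treating each of those 11 groups as a pigeonhole, one can pick one integer per group — 11 integers — with no two summing to 22.
The 12th integer lands in an occupied pair, forcing a sum of 22.

12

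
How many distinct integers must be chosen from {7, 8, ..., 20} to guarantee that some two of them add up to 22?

11

A set avoiding the sum 22 can contain at most one of each pair {x, 22−x}, plus the 6 elements whose complement lies outside the range or equal to its own complement.
The integers 11, …, 20 (10 of them) are such a set: any two sum to at least 11+12 = 23 > 22.
Pigeonhole: any 11th integer completes one of the 4 pairs, so 11 choices force a sum of 22.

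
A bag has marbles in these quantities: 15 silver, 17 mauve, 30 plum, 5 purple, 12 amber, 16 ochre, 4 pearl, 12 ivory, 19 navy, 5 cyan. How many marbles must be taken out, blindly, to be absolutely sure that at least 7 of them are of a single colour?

An adversary could hand out at most 6 marbles per colour (purple, pearl, cyan run out sooner): 6 + 6 + 6 + 5 + 6 + 6 + 4 + 6 + 6 + 5 = 56 marbles and still no colour has 7.
One more marble lands in a colour already at 6, so 57 draws are enough and 56 are not.

57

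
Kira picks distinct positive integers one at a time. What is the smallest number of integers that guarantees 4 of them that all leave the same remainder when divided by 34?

103

Pigeonhole: the 34 residue classes mod 34 are the pigeonholes.
With 102 integers one could put 3 in each residue class and have no class reach 4.
The 103rd integer pushes some class to 4, so 34·3 + 1 = 103.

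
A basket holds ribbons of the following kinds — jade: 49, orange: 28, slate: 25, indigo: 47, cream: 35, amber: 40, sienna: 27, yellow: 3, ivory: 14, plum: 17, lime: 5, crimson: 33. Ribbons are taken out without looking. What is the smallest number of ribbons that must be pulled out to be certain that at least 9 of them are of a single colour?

89

By the pigeonhole principle, put each drawn ribbon into a box by colour. The largest draw with every box below 9 takes min(count, 8) from each colour; colours with fewer than 8 contribute all they have.
Σ min(cᵢ, 8) = 8 + 8 + 8 + 8 + 8 + 8 + 8 + 3 + 8 + 8 + 5 + 8 = 88.
Draw number 88 + 1 = 89 must push one box to 9.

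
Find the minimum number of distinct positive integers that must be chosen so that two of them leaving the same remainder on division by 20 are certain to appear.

21

By the pigeonhole principle, the 20 residue classes mod 20 are the pigeonholes.
With 20 integers one could put 1 in each residue class and have no class reach 2.
The 21st integer pushes some class to 2, so 20·1 + 1 = 21.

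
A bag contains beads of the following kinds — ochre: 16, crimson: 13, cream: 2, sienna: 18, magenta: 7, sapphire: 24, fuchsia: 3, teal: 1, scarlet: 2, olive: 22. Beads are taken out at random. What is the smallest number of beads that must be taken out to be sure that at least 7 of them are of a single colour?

The 10 colours are the holes; the beads drawn are the pigeons.
To avoid 7 of any one colour, the worst case takes at most 6 of each colour, or every bead of a colour that has fewer than 6.
That gives 6 + 6 + 2 + 6 + 6 + 6 + 3 + 1 + 2 + 6 = 44 beads with no colour reaching 7.
The next bead forces some colour to 7, so 44 + 1 = 45.

45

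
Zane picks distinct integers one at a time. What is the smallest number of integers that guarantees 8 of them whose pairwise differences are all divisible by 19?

134

Integers whose pairwise differences are multiples of 19 are exactly those sharing a remainder mod 19. By pigeonhole, the 19 residue classes mod 19 are the pigeonholes.
With 133 integers one could put 7 in each residue class and have no class reach 8.
The 134th integer pushes some class to 8, so 19·7 + 1 = 134.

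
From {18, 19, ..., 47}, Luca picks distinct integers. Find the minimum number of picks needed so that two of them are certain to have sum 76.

22

Two chosen integers sum to 76 exactly when both halves of some pair {x, 76−x} with 29 ≤ x ≤ 76−x ≤ 47 are chosen — 9 such pairs.
The remaining 12 elements (those with no distinct partner in range) can never complete a 76-sum, so the worst case takes all of them and one from each pair: 12 + 9 = 21.
The 22nd integer has to be the second member of some pair, so 21 + 1 = 22.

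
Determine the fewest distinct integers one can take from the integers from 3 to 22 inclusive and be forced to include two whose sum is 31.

A set avoiding the sum 31 can contain at most one of each pair {x, 31−x}, plus the 6 elements whose complement lies outside the range.
The integers 3, …, 15 (13 of them) are such a set: any two sum to at least 3+4 = 7 and at most 14+15 = 29 < 31.
By the pigeonhole principle, any 14th integer completes one of the 7 pairs, so 14 choices force a sum of 31.

14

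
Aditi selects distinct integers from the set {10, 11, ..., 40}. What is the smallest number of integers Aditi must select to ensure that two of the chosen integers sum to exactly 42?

21

Two chosen integers sum to 42 exactly when both halves of some pair {x, 42−x} with 10 ≤ x ≤ 42−x ≤ 32 are chosen — 11 such pairs.
The remaining 9 elements (those with no distinct partner in range) can never complete a 42-sum, so the worst case takes all of them and one from each pair: 9 + 11 = 20.
The 21st integer has to be the second member of some pair, so 20 + 1 = 21.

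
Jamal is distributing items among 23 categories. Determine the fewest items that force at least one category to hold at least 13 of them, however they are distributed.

277

With 276 items one could put exactly 12 in each of the 23 categories, and no category would reach 13.
By pigeonhole, one more item must land in a category that already has 12, giving it 13.
So 23 × 12 + 1 = 277 items are required.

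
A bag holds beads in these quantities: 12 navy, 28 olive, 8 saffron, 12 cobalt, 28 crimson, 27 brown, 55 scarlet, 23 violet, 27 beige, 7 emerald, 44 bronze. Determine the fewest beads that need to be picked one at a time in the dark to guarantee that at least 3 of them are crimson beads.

In the worst case for collecting crimson beads, every non-crimson bead comes out first.
There are 12 + 28 + 8 + 12 + 27 + 55 + 23 + 27 + 7 + 44 = 243 non-crimson beads altogether.
After those, each further bead must be crimson, so 243 + 3 = 246 draws guarantee 3 crimson beads.

246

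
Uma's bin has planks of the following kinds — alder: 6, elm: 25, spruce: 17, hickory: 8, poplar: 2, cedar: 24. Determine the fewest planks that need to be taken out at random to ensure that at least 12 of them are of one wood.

An adversary could hand out at most 11 planks per wood (alder, hickory, poplar run out sooner): 6 + 11 + 11 + 8 + 2 + 11 = 49 planks and still no wood has 12.
By the pigeonhole principle, one more plank lands in a wood already at 11, so 50 draws are enough and 49 are not.

50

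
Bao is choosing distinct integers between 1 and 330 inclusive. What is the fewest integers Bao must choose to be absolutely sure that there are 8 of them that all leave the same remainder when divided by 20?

141

By the pigeonhole principle, the 20 residue classes mod 20 are the pigeonholes.
With 140 integers one could put 7 in each residue class and have no class reach 8.
The 141st integer pushes some class to 8, so 20·7 + 1 = 141.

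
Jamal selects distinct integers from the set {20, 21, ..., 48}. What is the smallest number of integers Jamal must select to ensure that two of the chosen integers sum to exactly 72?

A set avoiding the sum 72 can contain at most one of each pair {x, 72−x}, plus the 5 elements whose complement lies outside the range or equal to its own complement.
The integers 20, …, 36 (17 of them) are such a set: any two sum to at least 20+21 = 41 and at most 35+36 = 71 < 72.
By pigeonhole, any 18th integer completes one of the 12 pairs, so 18 choices force a sum of 72.

18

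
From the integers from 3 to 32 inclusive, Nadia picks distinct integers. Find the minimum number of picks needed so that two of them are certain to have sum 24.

22

Two chosen integers sum to 24 exactly when both halves of some pair {x, 24−x} with 3 ≤ x ≤ 24−x ≤ 21 are chosen — 9 such pairs.
The remaining 12 elements (those with no distinct partner in range) can never complete a 24-sum, so the worst case takes all of them and one from each pair: 12 + 9 = 21.
Pigeonhole: the 22nd integer has to be the second member of some pair, so 21 + 1 = 22.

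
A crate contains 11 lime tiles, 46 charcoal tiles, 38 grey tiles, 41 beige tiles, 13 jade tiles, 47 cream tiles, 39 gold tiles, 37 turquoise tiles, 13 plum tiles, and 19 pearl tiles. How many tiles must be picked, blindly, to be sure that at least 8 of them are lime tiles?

301

In the worst case for collecting lime tiles, every non-lime tile comes out first.
There are 46 + 38 + 41 + 13 + 47 + 39 + 37 + 13 + 19 = 293 non-lime tiles altogether.
After those, each further tile must be lime, so 293 + 8 = 301 draws guarantee 8 lime tiles.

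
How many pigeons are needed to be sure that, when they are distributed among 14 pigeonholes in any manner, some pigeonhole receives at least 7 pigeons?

With 84 pigeons one could put exactly 6 in each of the 14 pigeonholes, and no pigeonhole would reach 7.
One more pigeon must land in a pigeonhole that already has 6, giving it 7.
So 14 × 6 + 1 = 85 pigeons are required.

85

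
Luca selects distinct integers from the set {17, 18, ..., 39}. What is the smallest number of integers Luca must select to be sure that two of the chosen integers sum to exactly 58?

14

Group the elements by complementary pair {x, 58−x}: {19,39}, {20,38}, {21,37}, …, giving 10 two-element pairs, the single value 29 (it cannot pair with itself since the integers are distinct), and 2 integers whose partner 58−x falls outside [17,39].
Treating each of those 13 groups as a pigeonhole, one can pick one integer per group — 13 integers — with no two summing to 58.
The 14th integer lands in an occupied pair, forcing a sum of 58.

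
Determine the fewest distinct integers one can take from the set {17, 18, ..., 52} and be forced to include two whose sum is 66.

A set avoiding the sum 66 can contain at most one of each pair {x, 66−x}, plus the 4 elements whose complement lies outside the range or equal to its own complement.
The integers 33, …, 52 (20 of them) are such a set: any two sum to at least 33+34 = 67 > 66.
By pigeonhole, any 21st integer completes one of the 16 pairs, so 21 choices force a sum of 66.

21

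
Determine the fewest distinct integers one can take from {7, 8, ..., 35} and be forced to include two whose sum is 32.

21

A set avoiding the sum 32 can contain at most one of each pair {x, 32−x}, plus the 11 elements whose complement lies outside the range or equal to its own complement.
The integers 16, …, 35 (20 of them) are such a set: any two sum to at least 16+17 = 33 > 32.
By the pigeonhole principle, any 21st integer completes one of the 9 pairs, so 21 choices force a sum of 32.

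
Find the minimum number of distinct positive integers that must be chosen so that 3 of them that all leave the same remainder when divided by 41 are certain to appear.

83

Pigeonhole: the 41 residue classes mod 41 are the pigeonholes.
With 82 integers one could put 2 in each residue class and have no class reach 3.
The 83rd integer pushes some class to 3, so 41·2 + 1 = 83.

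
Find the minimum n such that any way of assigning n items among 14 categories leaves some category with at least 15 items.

197

With 196 items one could put exactly 14 in each of the 14 categories, and no category would reach 15.
One more item must land in a category that already has 14, giving it 15.
So 14 × 14 + 1 = 197 items are required.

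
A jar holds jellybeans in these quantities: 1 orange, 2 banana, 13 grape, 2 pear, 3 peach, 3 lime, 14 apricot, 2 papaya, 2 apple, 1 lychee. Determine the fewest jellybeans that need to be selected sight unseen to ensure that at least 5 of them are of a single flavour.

25

Pigeonhole: the 10 flavours are the holes; the jellybeans drawn are the pigeons.
To avoid 5 of any one flavour, the worst case takes at most 4 of each flavour, or every jellybean of a flavour that has fewer than 4.
That gives 1 + 2 + 4 + 2 + 3 + 3 + 4 + 2 + 2 + 1 = 24 jellybeans with no flavour reaching 5.
The next jellybean forces some flavour to 5, so 24 + 1 = 25.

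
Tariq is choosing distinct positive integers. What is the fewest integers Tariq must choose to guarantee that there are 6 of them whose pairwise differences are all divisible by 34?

Integers whose pairwise differences are multiples of 34 are exactly those sharing a remainder mod 34. By pigeonhole, the 34 residue classes mod 34 are the pigeonholes.
With 170 integers one could put 5 in each residue class and have no class reach 6.
The 171st integer pushes some class to 6, so 34·5 + 1 = 171.

171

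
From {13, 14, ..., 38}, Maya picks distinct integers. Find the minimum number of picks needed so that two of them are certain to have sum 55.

16

Two chosen integers sum to 55 exactly when both halves of some pair {x, 55−x} with 17 ≤ x ≤ 55−x ≤ 38 are chosen — 11 such pairs.
The remaining 4 elements (those with no distinct partner in range) can never complete a 55-sum, so the worst case takes all of them and one from each pair: 4 + 11 = 15.
Pigeonhole: the 16th integer has to be the second member of some pair, so 15 + 1 = 16.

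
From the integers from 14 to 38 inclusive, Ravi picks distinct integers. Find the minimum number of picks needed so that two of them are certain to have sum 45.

17

Two chosen integers sum to 45 exactly when both halves of some pair {x, 45−x} with 14 ≤ x ≤ 45−x ≤ 31 are chosen — 9 such pairs.
The remaining 7 elements (those with no distinct partner in range) can never complete a 45-sum, so the worst case takes all of them and one from each pair: 7 + 9 = 16.
The 17th integer has to be the second member of some pair, so 16 + 1 = 17.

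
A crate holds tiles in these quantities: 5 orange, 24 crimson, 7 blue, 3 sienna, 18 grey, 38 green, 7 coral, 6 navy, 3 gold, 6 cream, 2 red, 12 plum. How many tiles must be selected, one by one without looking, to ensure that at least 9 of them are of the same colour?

By the pigeonhole principle, the 12 colours are the holes; the tiles drawn are the pigeons.
To avoid 9 of any one colour, the worst case takes at most 8 of each colour, or every tile of a colour that has fewer than 8.
That gives 5 + 8 + 7 + 3 + 8 + 8 + 7 + 6 + 3 + 6 + 2 + 8 = 71 tiles with no colour reaching 9.
The next tile forces some colour to 9, so 71 + 1 = 72.

72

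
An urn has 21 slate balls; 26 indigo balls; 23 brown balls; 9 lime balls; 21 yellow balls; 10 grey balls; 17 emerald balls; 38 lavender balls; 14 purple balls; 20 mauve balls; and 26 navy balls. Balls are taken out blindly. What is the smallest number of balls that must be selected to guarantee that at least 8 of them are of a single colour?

By the pigeonhole principle, the 11 colours are the holes; the balls drawn are the pigeons.
To avoid 8 of any one colour, the worst case takes at most 7 of each colour.
That gives 7 + 7 + 7 + 7 + 7 + 7 + 7 + 7 + 7 + 7 + 7 = 77 balls with no colour reaching 8.
The next ball forces some colour to 8, so 77 + 1 = 78.

78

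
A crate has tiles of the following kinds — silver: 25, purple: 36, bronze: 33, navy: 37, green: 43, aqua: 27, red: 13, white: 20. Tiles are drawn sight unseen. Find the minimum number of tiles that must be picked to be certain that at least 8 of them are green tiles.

199

In the worst case for collecting green tiles, every non-green tile comes out first.
There are 25 + 36 + 33 + 37 + 27 + 13 + 20 = 191 non-green tiles altogether.
After those, each further tile must be green, so 191 + 8 = 199 draws guarantee 8 green tiles.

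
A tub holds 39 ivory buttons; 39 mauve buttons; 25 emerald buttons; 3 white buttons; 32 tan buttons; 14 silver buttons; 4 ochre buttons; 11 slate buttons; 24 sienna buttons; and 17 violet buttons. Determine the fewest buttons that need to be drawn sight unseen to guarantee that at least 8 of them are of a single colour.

Put each drawn button into a box by colour. The largest draw with every box below 8 takes min(count, 7) from each colour; colours with fewer than 7 contribute all they have.
Σ min(cᵢ, 7) = 7 + 7 + 7 + 3 + 7 + 7 + 4 + 7 + 7 + 7 = 63.
Draw number 63 + 1 = 64 must push one box to 8.

64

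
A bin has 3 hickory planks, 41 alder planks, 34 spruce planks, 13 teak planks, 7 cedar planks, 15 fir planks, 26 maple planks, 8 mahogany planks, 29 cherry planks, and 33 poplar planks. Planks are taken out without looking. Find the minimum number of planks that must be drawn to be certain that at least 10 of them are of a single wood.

An adversary could hand out at most 9 planks per wood (hickory, cedar, mahogany run out sooner): 3 + 9 + 9 + 9 + 7 + 9 + 9 + 8 + 9 + 9 = 81 planks and still no wood has 10.
One more plank lands in a wood already at 9, so 82 draws are enough and 81 are not.

82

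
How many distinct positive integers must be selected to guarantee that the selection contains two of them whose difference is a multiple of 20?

Integers whose pairwise differences are multiples of 20 are exactly those sharing a remainder mod 20. Pigeonhole: the 20 residue classes mod 20 are the pigeonholes.
With 20 integers one could put 1 in each residue class and have no class reach 2.
The 21st integer pushes some class to 2, so 20·1 + 1 = 21.

21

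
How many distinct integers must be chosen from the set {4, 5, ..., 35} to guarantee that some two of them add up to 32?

21

Two chosen integers sum to 32 exactly when both halves of some pair {x, 32−x} with 4 ≤ x ≤ 32−x ≤ 28 are chosen — 12 such pairs.
The remaining 8 elements (those with no distinct partner in range) can never complete a 32-sum, so the worst case takes all of them and one from each pair: 8 + 12 = 20.
The 21st integer has to be the second member of some pair, so 20 + 1 = 21.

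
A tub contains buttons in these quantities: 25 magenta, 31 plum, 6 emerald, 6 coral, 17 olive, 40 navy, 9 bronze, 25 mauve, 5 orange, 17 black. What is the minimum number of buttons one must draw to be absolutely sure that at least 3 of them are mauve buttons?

In the worst case for collecting mauve buttons, every non-mauve button comes out first.
There are 25 + 31 + 6 + 6 + 17 + 40 + 9 + 5 + 17 = 156 non-mauve buttons altogether.
After those, each further button must be mauve, so 156 + 3 = 159 draws guarantee 3 mauve buttons.

159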